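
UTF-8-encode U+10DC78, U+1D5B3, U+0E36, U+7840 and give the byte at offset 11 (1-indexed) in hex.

0xB6

1-indexed offset 11 is 0-indexed offset 10.
U+10DC78 → 4-byte form F4 8D B1 B8 at offsets 0–3.
U+1D5B3 → 4-byte form F0 9D 96 B3 at offsets 4–7.
U+0E36 → 3-byte form E0 B8 B6 at offsets 8–10.
Offset 10 falls in char 3's range; it's byte 3 of E0 B8 B6 = 0xB6.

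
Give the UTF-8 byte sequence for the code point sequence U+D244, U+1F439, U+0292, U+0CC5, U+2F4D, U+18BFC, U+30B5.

ED 89 84 F0 9F 90 B9 CA 92 E0 B3 85 E2 BD 8D F0 98 AF BC E3 82 B5

U+D244: 3-byte form → ED 89 84.
U+1F439: 4-byte form → F0 9F 90 B9.
U+0292: 2-byte form → CA 92.
U+0CC5: 3-byte form → E0 B3 85.
U+2F4D: 3-byte form → E2 BD 8D.
U+18BFC: 4-byte form → F0 98 AF BC.
U+30B5: 3-byte form → E3 82 B5.
Concatenated (22 bytes): ED 89 84 F0 9F 90 B9 CA 92 E0 B3 85 E2 BD 8D F0 98 AF BC E3 82 B5.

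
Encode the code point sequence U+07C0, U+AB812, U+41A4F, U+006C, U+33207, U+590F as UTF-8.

U+07C0: 2-byte form → DF 80.
U+AB812: 4-byte form → F2 AB A0 92.
U+41A4F: 4-byte form → F1 81 A9 8F.
U+006C: 1-byte form → 6C.
U+33207: 4-byte form → F0 B3 88 87.
U+590F: 3-byte form → E5 A4 8F.
Concatenated (18 bytes): DF 80 F2 AB A0 92 F1 81 A9 8F 6C F0 B3 88 87 E5 A4 8F.

DF 80 F2 AB A0 92 F1 81 A9 8F 6C F0 B3 88 87 E5 A4 8F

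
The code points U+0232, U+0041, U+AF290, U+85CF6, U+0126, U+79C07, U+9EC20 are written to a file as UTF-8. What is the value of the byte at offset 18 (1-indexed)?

0xF2

1-indexed offset 18 is 0-indexed offset 17.
U+0232 → 2-byte form C8 B2 at offsets 0–1.
U+0041 → 1-byte form 41 at offsets 2–2.
U+AF290 → 4-byte form F2 AF 8A 90 at offsets 3–6.
U+85CF6 → 4-byte form F2 85 B3 B6 at offsets 7–10.
U+0126 → 2-byte form C4 A6 at offsets 11–12.
U+79C07 → 4-byte form F1 B9 B0 87 at offsets 13–16.
U+9EC20 → 4-byte form F2 9E B0 A0 at offsets 17–20.
Offset 17 falls in char 7's range; it's byte 1 of F2 9E B0 A0 = 0xF2.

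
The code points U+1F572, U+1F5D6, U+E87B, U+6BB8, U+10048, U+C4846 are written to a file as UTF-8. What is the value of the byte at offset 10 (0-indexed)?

U+1F572 → 4-byte form F0 9F 95 B2 at offsets 0–3.
U+1F5D6 → 4-byte form F0 9F 97 96 at offsets 4–7.
U+E87B → 3-byte form EE A1 BB at offsets 8–10.
Offset 10 falls in char 3's range; it's byte 3 of EE A1 BB = 0xBB.

0xBB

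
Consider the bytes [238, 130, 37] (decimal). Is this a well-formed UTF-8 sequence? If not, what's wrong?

Leading byte 0xEE = 11101110 → 3-byte form.
Byte 3 is 0x25 = 00100101, which is not 10xxxxxx — expected a continuation byte.

invalid (non-continuation byte where continuation expected)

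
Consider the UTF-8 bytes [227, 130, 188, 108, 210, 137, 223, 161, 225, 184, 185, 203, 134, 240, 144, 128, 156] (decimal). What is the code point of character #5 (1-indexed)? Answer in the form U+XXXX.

U+1E39

Offset 0: leading byte 0xE3 = 11100011 → 3-byte char #1 = E3 82 BC.
Offset 3: leading byte 0x6C = 01101100 → 1-byte char #2 = 6C.
Offset 4: leading byte 0xD2 = 11010010 → 2-byte char #3 = D2 89.
Offset 6: leading byte 0xDF = 11011111 → 2-byte char #4 = DF A1.
Offset 8: leading byte 0xE1 = 11100001 → 3-byte char #5 = E1 B8 B9.
Leading byte 0xE1 = 11100001 matches 1110xxxx → 3-byte sequence.
Byte 1: 0xE1 = 11100001, payload 0001 (4 bits).
Byte 2: 0xB8 = 10111000 (10xxxxxx ✓), payload 111000.
Byte 3: 0xB9 = 10111001 (10xxxxxx ✓), payload 111001.
Concatenate: 0001111000111001 = 0x1E39 (16 bits → U+1E39).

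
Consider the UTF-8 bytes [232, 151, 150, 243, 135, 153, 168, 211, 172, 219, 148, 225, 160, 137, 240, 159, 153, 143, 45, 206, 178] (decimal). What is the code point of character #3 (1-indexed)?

Offset 0: leading byte 0xE8 = 11101000 → 3-byte char #1 = E8 97 96.
Offset 3: leading byte 0xF3 = 11110011 → 4-byte char #2 = F3 87 99 A8.
Offset 7: leading byte 0xD3 = 11010011 → 2-byte char #3 = D3 AC.
Leading byte 0xD3 = 11010011 matches 110xxxxx → 2-byte sequence.
Byte 1: 0xD3 = 11010011, payload 10011 (5 bits).
Byte 2: 0xAC = 10101100 (10xxxxxx ✓), payload 101100.
Concatenate: 10011101100 = 0x4EC (11 bits → U+04EC).

U+04EC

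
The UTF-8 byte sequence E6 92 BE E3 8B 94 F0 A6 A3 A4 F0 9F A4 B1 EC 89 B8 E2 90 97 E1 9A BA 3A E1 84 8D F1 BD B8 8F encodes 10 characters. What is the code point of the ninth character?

Offset 0: leading byte 0xE6 = 11100110 → 3-byte char #1 = E6 92 BE.
Offset 3: leading byte 0xE3 = 11100011 → 3-byte char #2 = E3 8B 94.
Offset 6: leading byte 0xF0 = 11110000 → 4-byte char #3 = F0 A6 A3 A4.
Offset 10: leading byte 0xF0 = 11110000 → 4-byte char #4 = F0 9F A4 B1.
Offset 14: leading byte 0xEC = 11101100 → 3-byte char #5 = EC 89 B8.
Offset 17: leading byte 0xE2 = 11100010 → 3-byte char #6 = E2 90 97.
Offset 20: leading byte 0xE1 = 11100001 → 3-byte char #7 = E1 9A BA.
Offset 23: leading byte 0x3A = 00111010 → 1-byte char #8 = 3A.
Offset 24: leading byte 0xE1 = 11100001 → 3-byte char #9 = E1 84 8D.
Leading byte 0xE1 = 11100001 matches 1110xxxx → 3-byte sequence.
Byte 1: 0xE1 = 11100001, payload 0001 (4 bits).
Byte 2: 0x84 = 10000100 (10xxxxxx ✓), payload 000100.
Byte 3: 0x8D = 10001101 (10xxxxxx ✓), payload 001101.
Concatenate: 0001000100001101 = 0x110D (16 bits → U+110D).

U+110D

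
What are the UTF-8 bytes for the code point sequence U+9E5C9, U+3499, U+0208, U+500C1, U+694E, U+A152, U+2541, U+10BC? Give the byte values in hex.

U+9E5C9: 4-byte form → F2 9E 97 89.
U+3499: 3-byte form → E3 92 99.
U+0208: 2-byte form → C8 88.
U+500C1: 4-byte form → F1 90 83 81.
U+694E: 3-byte form → E6 A5 8E.
U+A152: 3-byte form → EA 85 92.
U+2541: 3-byte form → E2 95 81.
U+10BC: 3-byte form → E1 82 BC.
Concatenated (25 bytes): F2 9E 97 89 E3 92 99 C8 88 F1 90 83 81 E6 A5 8E EA 85 92 E2 95 81 E1 82 BC.

F2 9E 97 89 E3 92 99 C8 88 F1 90 83 81 E6 A5 8E EA 85 92 E2 95 81 E1 82 BC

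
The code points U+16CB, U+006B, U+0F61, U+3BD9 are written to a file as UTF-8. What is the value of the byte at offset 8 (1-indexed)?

0xE3

1-indexed offset 8 is 0-indexed offset 7.
U+16CB → 3-byte form E1 9B 8B at offsets 0–2.
U+006B → 1-byte form 6B at offsets 3–3.
U+0F61 → 3-byte form E0 BD A1 at offsets 4–6.
U+3BD9 → 3-byte form E3 AF 99 at offsets 7–9.
Offset 7 falls in char 4's range; it's byte 1 of E3 AF 99 = 0xE3.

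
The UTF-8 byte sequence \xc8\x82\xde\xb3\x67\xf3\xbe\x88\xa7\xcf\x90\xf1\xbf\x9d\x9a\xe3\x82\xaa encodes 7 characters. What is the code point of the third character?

Offset 0: leading byte 0xC8 = 11001000 → 2-byte char #1 = C8 82.
Offset 2: leading byte 0xDE = 11011110 → 2-byte char #2 = DE B3.
Offset 4: leading byte 0x67 = 01100111 → 1-byte char #3 = 67.
Leading byte 0x67 = 01100111 matches 0xxxxxxx → 1-byte sequence.
Byte 1: 0x67 = 01100111, payload 1100111 (7 bits).
Concatenate: 1100111 = 0x67 (7 bits → U+0067).

U+0067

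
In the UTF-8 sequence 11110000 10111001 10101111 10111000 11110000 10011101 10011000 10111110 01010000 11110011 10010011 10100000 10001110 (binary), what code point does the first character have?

Offset 0: leading byte 0xF0 = 11110000 → 4-byte char #1 = F0 B9 AF B8.
Leading byte 0xF0 = 11110000 matches 11110xxx → 4-byte sequence.
Byte 1: 0xF0 = 11110000, payload 000 (3 bits).
Byte 2: 0xB9 = 10111001 (10xxxxxx ✓), payload 111001.
Byte 3: 0xAF = 10101111 (10xxxxxx ✓), payload 101111.
Byte 4: 0xB8 = 10111000 (10xxxxxx ✓), payload 111000.
Concatenate: 000111001101111111000 = 0x39BF8 (21 bits → U+39BF8).

U+39BF8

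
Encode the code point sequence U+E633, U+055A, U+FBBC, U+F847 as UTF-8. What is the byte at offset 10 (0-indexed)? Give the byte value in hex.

0x87

U+E633 → 3-byte form EE 98 B3 at offsets 0–2.
U+055A → 2-byte form D5 9A at offsets 3–4.
U+FBBC → 3-byte form EF AE BC at offsets 5–7.
U+F847 → 3-byte form EF A1 87 at offsets 8–10.
Offset 10 falls in char 4's range; it's byte 3 of EF A1 87 = 0x87.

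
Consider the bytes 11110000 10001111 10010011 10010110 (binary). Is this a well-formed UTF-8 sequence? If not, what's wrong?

Leading byte 0xF0 = 11110000 → 4-byte form.
Continuation bytes all match 10xxxxxx. Payload decodes to 0xF4D6.
But 0xF4D6 < 0x10000, the minimum for a 4-byte sequence — this is an overlong encoding.

invalid (overlong encoding)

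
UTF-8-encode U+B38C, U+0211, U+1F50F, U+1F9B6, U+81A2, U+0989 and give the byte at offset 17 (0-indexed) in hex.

0xA6

U+B38C → 3-byte form EB 8E 8C at offsets 0–2.
U+0211 → 2-byte form C8 91 at offsets 3–4.
U+1F50F → 4-byte form F0 9F 94 8F at offsets 5–8.
U+1F9B6 → 4-byte form F0 9F A6 B6 at offsets 9–12.
U+81A2 → 3-byte form E8 86 A2 at offsets 13–15.
U+0989 → 3-byte form E0 A6 89 at offsets 16–18.
Offset 17 falls in char 6's range; it's byte 2 of E0 A6 89 = 0xA6.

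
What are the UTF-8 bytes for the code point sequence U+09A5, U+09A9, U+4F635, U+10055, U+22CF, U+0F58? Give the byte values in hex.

E0 A6 A5 E0 A6 A9 F1 8F 98 B5 F0 90 81 95 E2 8B 8F E0 BD 98

U+09A5: 3-byte form → E0 A6 A5.
U+09A9: 3-byte form → E0 A6 A9.
U+4F635: 4-byte form → F1 8F 98 B5.
U+10055: 4-byte form → F0 90 81 95.
U+22CF: 3-byte form → E2 8B 8F.
U+0F58: 3-byte form → E0 BD 98.
Concatenated (20 bytes): E0 A6 A5 E0 A6 A9 F1 8F 98 B5 F0 90 81 95 E2 8B 8F E0 BD 98.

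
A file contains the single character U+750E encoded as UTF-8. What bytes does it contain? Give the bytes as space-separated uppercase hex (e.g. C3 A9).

U+750E = 0x750E = 29966 decimal. In range U+0800–U+FFFF → 3-byte form: 1110xxxx 10xxxxxx 10xxxxxx.
Binary (16 bits): 0111010100001110.
Split 4+6+6: 0111 | 010100 | 001110.
Byte 1: 11100111 = 0xE7.
Byte 2: 10010100 = 0x94.
Byte 3: 10001110 = 0x8E.

E7 94 8E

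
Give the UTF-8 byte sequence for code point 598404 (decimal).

U+92184 = 0x92184 = 598404 decimal. In range U+10000–U+10FFFF → 4-byte form: 11110xxx 10xxxxxx 10xxxxxx 10xxxxxx.
Binary (21 bits): 010010010000110000100.
Split 3+6+6+6: 010 | 010010 | 000110 | 000100.
Byte 1: 11110010 = 0xF2.
Byte 2: 10010010 = 0x92.
Byte 3: 10000110 = 0x86.
Byte 4: 10000100 = 0x84.

F2 92 86 84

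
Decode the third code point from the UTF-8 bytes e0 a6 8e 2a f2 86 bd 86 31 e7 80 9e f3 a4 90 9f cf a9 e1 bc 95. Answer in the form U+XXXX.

U+86F46

Offset 0: leading byte 0xE0 = 11100000 → 3-byte char #1 = E0 A6 8E.
Offset 3: leading byte 0x2A = 00101010 → 1-byte char #2 = 2A.
Offset 4: leading byte 0xF2 = 11110010 → 4-byte char #3 = F2 86 BD 86.
Leading byte 0xF2 = 11110010 matches 11110xxx → 4-byte sequence.
Byte 1: 0xF2 = 11110010, payload 010 (3 bits).
Byte 2: 0x86 = 10000110 (10xxxxxx ✓), payload 000110.
Byte 3: 0xBD = 10111101 (10xxxxxx ✓), payload 111101.
Byte 4: 0x86 = 10000110 (10xxxxxx ✓), payload 000110.
Concatenate: 010000110111101000110 = 0x86F46 (21 bits → U+86F46).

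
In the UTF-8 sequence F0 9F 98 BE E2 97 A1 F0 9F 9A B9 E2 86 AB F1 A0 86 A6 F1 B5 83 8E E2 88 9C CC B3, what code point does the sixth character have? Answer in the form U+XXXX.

Offset 0: leading byte 0xF0 = 11110000 → 4-byte char #1 = F0 9F 98 BE.
Offset 4: leading byte 0xE2 = 11100010 → 3-byte char #2 = E2 97 A1.
Offset 7: leading byte 0xF0 = 11110000 → 4-byte char #3 = F0 9F 9A B9.
Offset 11: leading byte 0xE2 = 11100010 → 3-byte char #4 = E2 86 AB.
Offset 14: leading byte 0xF1 = 11110001 → 4-byte char #5 = F1 A0 86 A6.
Offset 18: leading byte 0xF1 = 11110001 → 4-byte char #6 = F1 B5 83 8E.
Leading byte 0xF1 = 11110001 matches 11110xxx → 4-byte sequence.
Byte 1: 0xF1 = 11110001, payload 001 (3 bits).
Byte 2: 0xB5 = 10110101 (10xxxxxx ✓), payload 110101.
Byte 3: 0x83 = 10000011 (10xxxxxx ✓), payload 000011.
Byte 4: 0x8E = 10001110 (10xxxxxx ✓), payload 001110.
Concatenate: 001110101000011001110 = 0x750CE (21 bits → U+750CE).

U+750CE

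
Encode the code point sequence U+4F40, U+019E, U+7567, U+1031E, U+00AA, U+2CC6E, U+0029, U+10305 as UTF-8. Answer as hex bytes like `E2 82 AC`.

U+4F40: 3-byte form → E4 BD 80.
U+019E: 2-byte form → C6 9E.
U+7567: 3-byte form → E7 95 A7.
U+1031E: 4-byte form → F0 90 8C 9E.
U+00AA: 2-byte form → C2 AA.
U+2CC6E: 4-byte form → F0 AC B1 AE.
U+0029: 1-byte form → 29.
U+10305: 4-byte form → F0 90 8C 85.
Concatenated (23 bytes): E4 BD 80 C6 9E E7 95 A7 F0 90 8C 9E C2 AA F0 AC B1 AE 29 F0 90 8C 85.

E4 BD 80 C6 9E E7 95 A7 F0 90 8C 9E C2 AA F0 AC B1 AE 29 F0 90 8C 85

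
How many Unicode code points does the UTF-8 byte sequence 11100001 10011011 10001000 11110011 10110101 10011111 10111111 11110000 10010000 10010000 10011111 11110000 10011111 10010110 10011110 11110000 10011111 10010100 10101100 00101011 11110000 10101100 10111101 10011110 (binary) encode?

Byte at offset 0: 0xE1 = 11100001 → 3-byte char (#1). Advance 3.
Byte at offset 3: 0xF3 = 11110011 → 4-byte char (#2). Advance 4.
Byte at offset 7: 0xF0 = 11110000 → 4-byte char (#3). Advance 4.
Byte at offset 11: 0xF0 = 11110000 → 4-byte char (#4). Advance 4.
Byte at offset 15: 0xF0 = 11110000 → 4-byte char (#5). Advance 4.
Byte at offset 19: 0x2B = 00101011 → 1-byte char (#6). Advance 1.
Byte at offset 20: 0xF0 = 11110000 → 4-byte char (#7). Advance 4.
Reached end at offset 24 after 7 code points.

7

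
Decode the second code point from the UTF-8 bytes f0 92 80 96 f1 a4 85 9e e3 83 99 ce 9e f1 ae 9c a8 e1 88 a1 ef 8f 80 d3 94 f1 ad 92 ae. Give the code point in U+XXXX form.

U+6415E

Offset 0: leading byte 0xF0 = 11110000 → 4-byte char #1 = F0 92 80 96.
Offset 4: leading byte 0xF1 = 11110001 → 4-byte char #2 = F1 A4 85 9E.
Leading byte 0xF1 = 11110001 matches 11110xxx → 4-byte sequence.
Byte 1: 0xF1 = 11110001, payload 001 (3 bits).
Byte 2: 0xA4 = 10100100 (10xxxxxx ✓), payload 100100.
Byte 3: 0x85 = 10000101 (10xxxxxx ✓), payload 000101.
Byte 4: 0x9E = 10011110 (10xxxxxx ✓), payload 011110.
Concatenate: 001100100000101011110 = 0x6415E (21 bits → U+6415E).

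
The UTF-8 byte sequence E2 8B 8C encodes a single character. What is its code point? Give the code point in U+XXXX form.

U+22CC

Leading byte 0xE2 = 11100010 matches 1110xxxx → 3-byte sequence.
Byte 1: 0xE2 = 11100010, payload 0010 (4 bits).
Byte 2: 0x8B = 10001011 (10xxxxxx ✓), payload 001011.
Byte 3: 0x8C = 10001100 (10xxxxxx ✓), payload 001100.
Concatenate: 0010001011001100 = 0x22CC (16 bits → U+22CC).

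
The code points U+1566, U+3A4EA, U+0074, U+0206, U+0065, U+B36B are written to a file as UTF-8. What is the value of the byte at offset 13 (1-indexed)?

0x8D

1-indexed offset 13 is 0-indexed offset 12.
U+1566 → 3-byte form E1 95 A6 at offsets 0–2.
U+3A4EA → 4-byte form F0 BA 93 AA at offsets 3–6.
U+0074 → 1-byte form 74 at offsets 7–7.
U+0206 → 2-byte form C8 86 at offsets 8–9.
U+0065 → 1-byte form 65 at offsets 10–10.
U+B36B → 3-byte form EB 8D AB at offsets 11–13.
Offset 12 falls in char 6's range; it's byte 2 of EB 8D AB = 0x8D.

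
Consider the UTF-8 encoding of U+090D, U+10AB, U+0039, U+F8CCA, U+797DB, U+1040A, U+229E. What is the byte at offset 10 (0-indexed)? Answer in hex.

0x8A

U+090D → 3-byte form E0 A4 8D at offsets 0–2.
U+10AB → 3-byte form E1 82 AB at offsets 3–5.
U+0039 → 1-byte form 39 at offsets 6–6.
U+F8CCA → 4-byte form F3 B8 B3 8A at offsets 7–10.
Offset 10 falls in char 4's range; it's byte 4 of F3 B8 B3 8A = 0x8A.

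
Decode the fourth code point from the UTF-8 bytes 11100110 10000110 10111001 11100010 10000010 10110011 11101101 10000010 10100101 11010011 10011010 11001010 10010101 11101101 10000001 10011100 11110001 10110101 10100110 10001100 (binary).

U+04DA

Offset 0: leading byte 0xE6 = 11100110 → 3-byte char #1 = E6 86 B9.
Offset 3: leading byte 0xE2 = 11100010 → 3-byte char #2 = E2 82 B3.
Offset 6: leading byte 0xED = 11101101 → 3-byte char #3 = ED 82 A5.
Offset 9: leading byte 0xD3 = 11010011 → 2-byte char #4 = D3 9A.
Leading byte 0xD3 = 11010011 matches 110xxxxx → 2-byte sequence.
Byte 1: 0xD3 = 11010011, payload 10011 (5 bits).
Byte 2: 0x9A = 10011010 (10xxxxxx ✓), payload 011010.
Concatenate: 10011011010 = 0x4DA (11 bits → U+04DA).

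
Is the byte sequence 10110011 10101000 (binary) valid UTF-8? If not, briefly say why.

Byte 0xB3 = 10110011 has the form 10xxxxxx — a continuation byte — but there is no preceding leading byte.

invalid (continuation byte with no leading byte)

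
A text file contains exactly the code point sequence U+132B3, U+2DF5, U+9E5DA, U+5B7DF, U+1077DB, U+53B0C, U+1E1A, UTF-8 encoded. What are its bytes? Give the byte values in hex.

U+132B3: 4-byte form → F0 93 8A B3.
U+2DF5: 3-byte form → E2 B7 B5.
U+9E5DA: 4-byte form → F2 9E 97 9A.
U+5B7DF: 4-byte form → F1 9B 9F 9F.
U+1077DB: 4-byte form → F4 87 9F 9B.
U+53B0C: 4-byte form → F1 93 AC 8C.
U+1E1A: 3-byte form → E1 B8 9A.
Concatenated (26 bytes): F0 93 8A B3 E2 B7 B5 F2 9E 97 9A F1 9B 9F 9F F4 87 9F 9B F1 93 AC 8C E1 B8 9A.

F0 93 8A B3 E2 B7 B5 F2 9E 97 9A F1 9B 9F 9F F4 87 9F 9B F1 93 AC 8C E1 B8 9A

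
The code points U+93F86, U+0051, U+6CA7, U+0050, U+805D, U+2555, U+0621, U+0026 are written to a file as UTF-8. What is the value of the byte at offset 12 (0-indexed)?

U+93F86 → 4-byte form F2 93 BE 86 at offsets 0–3.
U+0051 → 1-byte form 51 at offsets 4–4.
U+6CA7 → 3-byte form E6 B2 A7 at offsets 5–7.
U+0050 → 1-byte form 50 at offsets 8–8.
U+805D → 3-byte form E8 81 9D at offsets 9–11.
U+2555 → 3-byte form E2 95 95 at offsets 12–14.
Offset 12 falls in char 6's range; it's byte 1 of E2 95 95 = 0xE2.

0xE2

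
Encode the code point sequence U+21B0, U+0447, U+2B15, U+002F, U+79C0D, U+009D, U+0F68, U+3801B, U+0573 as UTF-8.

E2 86 B0 D1 87 E2 AC 95 2F F1 B9 B0 8D C2 9D E0 BD A8 F0 B8 80 9B D5 B3

U+21B0: 3-byte form → E2 86 B0.
U+0447: 2-byte form → D1 87.
U+2B15: 3-byte form → E2 AC 95.
U+002F: 1-byte form → 2F.
U+79C0D: 4-byte form → F1 B9 B0 8D.
U+009D: 2-byte form → C2 9D.
U+0F68: 3-byte form → E0 BD A8.
U+3801B: 4-byte form → F0 B8 80 9B.
U+0573: 2-byte form → D5 B3.
Concatenated (24 bytes): E2 86 B0 D1 87 E2 AC 95 2F F1 B9 B0 8D C2 9D E0 BD A8 F0 B8 80 9B D5 B3.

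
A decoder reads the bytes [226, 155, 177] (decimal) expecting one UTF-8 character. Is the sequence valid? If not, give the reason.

Leading byte 0xE2 = 11100010 → 3-byte form.
Continuation bytes 0x9B=10011011, 0xB1=10110001 all match 10xxxxxx.
Decoded value 0x26F1 is ≥ 0x800 (shortest form) and not a surrogate.

valid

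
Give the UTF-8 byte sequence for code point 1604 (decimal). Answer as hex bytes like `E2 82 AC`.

U+0644 = 0x644 = 1604 decimal. In range U+0080–U+07FF → 2-byte form: 110xxxxx 10xxxxxx.
Binary (11 bits): 11001000100.
Split 5+6: 11001 | 000100.
Byte 1: 11011001 = 0xD9.
Byte 2: 10000100 = 0x84.

D9 84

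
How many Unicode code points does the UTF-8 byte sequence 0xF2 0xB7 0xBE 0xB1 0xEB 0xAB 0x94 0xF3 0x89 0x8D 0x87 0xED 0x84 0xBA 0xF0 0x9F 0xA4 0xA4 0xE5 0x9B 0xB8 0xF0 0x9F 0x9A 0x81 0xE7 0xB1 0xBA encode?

8

Byte at offset 0: 0xF2 = 11110010 → 4-byte char (#1). Advance 4.
Byte at offset 4: 0xEB = 11101011 → 3-byte char (#2). Advance 3.
Byte at offset 7: 0xF3 = 11110011 → 4-byte char (#3). Advance 4.
Byte at offset 11: 0xED = 11101101 → 3-byte char (#4). Advance 3.
Byte at offset 14: 0xF0 = 11110000 → 4-byte char (#5). Advance 4.
Byte at offset 18: 0xE5 = 11100101 → 3-byte char (#6). Advance 3.
Byte at offset 21: 0xF0 = 11110000 → 4-byte char (#7). Advance 4.
Byte at offset 25: 0xE7 = 11100111 → 3-byte char (#8). Advance 3.
Reached end at offset 28 after 8 code points.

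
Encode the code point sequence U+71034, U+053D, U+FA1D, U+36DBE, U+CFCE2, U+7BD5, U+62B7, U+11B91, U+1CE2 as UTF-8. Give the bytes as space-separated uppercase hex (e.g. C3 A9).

F1 B1 80 B4 D4 BD EF A8 9D F0 B6 B6 BE F3 8F B3 A2 E7 AF 95 E6 8A B7 F0 91 AE 91 E1 B3 A2

U+71034: 4-byte form → F1 B1 80 B4.
U+053D: 2-byte form → D4 BD.
U+FA1D: 3-byte form → EF A8 9D.
U+36DBE: 4-byte form → F0 B6 B6 BE.
U+CFCE2: 4-byte form → F3 8F B3 A2.
U+7BD5: 3-byte form → E7 AF 95.
U+62B7: 3-byte form → E6 8A B7.
U+11B91: 4-byte form → F0 91 AE 91.
U+1CE2: 3-byte form → E1 B3 A2.
Concatenated (30 bytes): F1 B1 80 B4 D4 BD EF A8 9D F0 B6 B6 BE F3 8F B3 A2 E7 AF 95 E6 8A B7 F0 91 AE 91 E1 B3 A2.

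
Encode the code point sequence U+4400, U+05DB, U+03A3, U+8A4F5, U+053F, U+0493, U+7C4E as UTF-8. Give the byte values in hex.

U+4400: 3-byte form → E4 90 80.
U+05DB: 2-byte form → D7 9B.
U+03A3: 2-byte form → CE A3.
U+8A4F5: 4-byte form → F2 8A 93 B5.
U+053F: 2-byte form → D4 BF.
U+0493: 2-byte form → D2 93.
U+7C4E: 3-byte form → E7 B1 8E.
Concatenated (18 bytes): E4 90 80 D7 9B CE A3 F2 8A 93 B5 D4 BF D2 93 E7 B1 8E.

E4 90 80 D7 9B CE A3 F2 8A 93 B5 D4 BF D2 93 E7 B1 8E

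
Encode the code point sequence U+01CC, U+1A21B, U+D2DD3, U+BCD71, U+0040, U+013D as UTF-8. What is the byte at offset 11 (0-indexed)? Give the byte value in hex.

U+01CC → 2-byte form C7 8C at offsets 0–1.
U+1A21B → 4-byte form F0 9A 88 9B at offsets 2–5.
U+D2DD3 → 4-byte form F3 92 B7 93 at offsets 6–9.
U+BCD71 → 4-byte form F2 BC B5 B1 at offsets 10–13.
Offset 11 falls in char 4's range; it's byte 2 of F2 BC B5 B1 = 0xBC.

0xBC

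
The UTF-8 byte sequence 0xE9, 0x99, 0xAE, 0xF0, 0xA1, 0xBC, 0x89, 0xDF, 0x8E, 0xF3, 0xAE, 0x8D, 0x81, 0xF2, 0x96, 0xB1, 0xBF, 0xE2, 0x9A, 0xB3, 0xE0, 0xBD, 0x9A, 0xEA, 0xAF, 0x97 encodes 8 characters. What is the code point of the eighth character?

Offset 0: leading byte 0xE9 = 11101001 → 3-byte char #1 = E9 99 AE.
Offset 3: leading byte 0xF0 = 11110000 → 4-byte char #2 = F0 A1 BC 89.
Offset 7: leading byte 0xDF = 11011111 → 2-byte char #3 = DF 8E.
Offset 9: leading byte 0xF3 = 11110011 → 4-byte char #4 = F3 AE 8D 81.
Offset 13: leading byte 0xF2 = 11110010 → 4-byte char #5 = F2 96 B1 BF.
Offset 17: leading byte 0xE2 = 11100010 → 3-byte char #6 = E2 9A B3.
Offset 20: leading byte 0xE0 = 11100000 → 3-byte char #7 = E0 BD 9A.
Offset 23: leading byte 0xEA = 11101010 → 3-byte char #8 = EA AF 97.
Leading byte 0xEA = 11101010 matches 1110xxxx → 3-byte sequence.
Byte 1: 0xEA = 11101010, payload 1010 (4 bits).
Byte 2: 0xAF = 10101111 (10xxxxxx ✓), payload 101111.
Byte 3: 0x97 = 10010111 (10xxxxxx ✓), payload 010111.
Concatenate: 1010101111010111 = 0xABD7 (16 bits → U+ABD7).

U+ABD7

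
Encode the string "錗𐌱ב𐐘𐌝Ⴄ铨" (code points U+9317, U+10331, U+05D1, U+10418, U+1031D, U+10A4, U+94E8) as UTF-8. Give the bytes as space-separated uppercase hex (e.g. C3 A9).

E9 8C 97 F0 90 8C B1 D7 91 F0 90 90 98 F0 90 8C 9D E1 82 A4 E9 93 A8

U+9317: 3-byte form → E9 8C 97.
U+10331: 4-byte form → F0 90 8C B1.
U+05D1: 2-byte form → D7 91.
U+10418: 4-byte form → F0 90 90 98.
U+1031D: 4-byte form → F0 90 8C 9D.
U+10A4: 3-byte form → E1 82 A4.
U+94E8: 3-byte form → E9 93 A8.
Concatenated (23 bytes): E9 8C 97 F0 90 8C B1 D7 91 F0 90 90 98 F0 90 8C 9D E1 82 A4 E9 93 A8.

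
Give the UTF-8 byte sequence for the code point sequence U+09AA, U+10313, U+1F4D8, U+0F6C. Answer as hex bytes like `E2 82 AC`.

E0 A6 AA F0 90 8C 93 F0 9F 93 98 E0 BD AC

U+09AA: 3-byte form → E0 A6 AA.
U+10313: 4-byte form → F0 90 8C 93.
U+1F4D8: 4-byte form → F0 9F 93 98.
U+0F6C: 3-byte form → E0 BD AC.
Concatenated (14 bytes): E0 A6 AA F0 90 8C 93 F0 9F 93 98 E0 BD AC.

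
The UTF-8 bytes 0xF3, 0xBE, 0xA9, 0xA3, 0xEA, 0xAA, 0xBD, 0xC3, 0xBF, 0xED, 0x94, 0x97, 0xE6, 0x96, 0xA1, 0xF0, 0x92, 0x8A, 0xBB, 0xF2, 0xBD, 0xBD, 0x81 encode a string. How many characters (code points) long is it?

7

Byte at offset 0: 0xF3 = 11110011 → 4-byte char (#1). Advance 4.
Byte at offset 4: 0xEA = 11101010 → 3-byte char (#2). Advance 3.
Byte at offset 7: 0xC3 = 11000011 → 2-byte char (#3). Advance 2.
Byte at offset 9: 0xED = 11101101 → 3-byte char (#4). Advance 3.
Byte at offset 12: 0xE6 = 11100110 → 3-byte char (#5). Advance 3.
Byte at offset 15: 0xF0 = 11110000 → 4-byte char (#6). Advance 4.
Byte at offset 19: 0xF2 = 11110010 → 4-byte char (#7). Advance 4.
Reached end at offset 23 after 7 code points.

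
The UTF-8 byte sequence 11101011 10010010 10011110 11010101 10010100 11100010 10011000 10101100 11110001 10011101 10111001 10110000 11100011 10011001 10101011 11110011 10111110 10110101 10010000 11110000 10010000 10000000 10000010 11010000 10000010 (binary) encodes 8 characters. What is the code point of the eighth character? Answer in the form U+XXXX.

Offset 0: leading byte 0xEB = 11101011 → 3-byte char #1 = EB 92 9E.
Offset 3: leading byte 0xD5 = 11010101 → 2-byte char #2 = D5 94.
Offset 5: leading byte 0xE2 = 11100010 → 3-byte char #3 = E2 98 AC.
Offset 8: leading byte 0xF1 = 11110001 → 4-byte char #4 = F1 9D B9 B0.
Offset 12: leading byte 0xE3 = 11100011 → 3-byte char #5 = E3 99 AB.
Offset 15: leading byte 0xF3 = 11110011 → 4-byte char #6 = F3 BE B5 90.
Offset 19: leading byte 0xF0 = 11110000 → 4-byte char #7 = F0 90 80 82.
Offset 23: leading byte 0xD0 = 11010000 → 2-byte char #8 = D0 82.
Leading byte 0xD0 = 11010000 matches 110xxxxx → 2-byte sequence.
Byte 1: 0xD0 = 11010000, payload 10000 (5 bits).
Byte 2: 0x82 = 10000010 (10xxxxxx ✓), payload 000010.
Concatenate: 10000000010 = 0x402 (11 bits → U+0402).

U+0402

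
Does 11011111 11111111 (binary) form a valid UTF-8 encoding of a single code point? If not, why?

Leading byte 0xDF = 11011111 → 2-byte form.
Byte 2 is 0xFF = 11111111, which is not 10xxxxxx — expected a continuation byte.

invalid (non-continuation byte where continuation expected)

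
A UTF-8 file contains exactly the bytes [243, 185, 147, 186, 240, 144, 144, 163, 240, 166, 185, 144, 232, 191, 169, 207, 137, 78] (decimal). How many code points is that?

6

Byte at offset 0: 0xF3 = 11110011 → 4-byte char (#1). Advance 4.
Byte at offset 4: 0xF0 = 11110000 → 4-byte char (#2). Advance 4.
Byte at offset 8: 0xF0 = 11110000 → 4-byte char (#3). Advance 4.
Byte at offset 12: 0xE8 = 11101000 → 3-byte char (#4). Advance 3.
Byte at offset 15: 0xCF = 11001111 → 2-byte char (#5). Advance 2.
Byte at offset 17: 0x4E = 01001110 → 1-byte char (#6). Advance 1.
Reached end at offset 18 after 6 code points.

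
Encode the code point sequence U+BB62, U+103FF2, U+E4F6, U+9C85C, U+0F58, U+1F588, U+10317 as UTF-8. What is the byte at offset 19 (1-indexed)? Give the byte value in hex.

0x9F

1-indexed offset 19 is 0-indexed offset 18.
U+BB62 → 3-byte form EB AD A2 at offsets 0–2.
U+103FF2 → 4-byte form F4 83 BF B2 at offsets 3–6.
U+E4F6 → 3-byte form EE 93 B6 at offsets 7–9.
U+9C85C → 4-byte form F2 9C A1 9C at offsets 10–13.
U+0F58 → 3-byte form E0 BD 98 at offsets 14–16.
U+1F588 → 4-byte form F0 9F 96 88 at offsets 17–20.
Offset 18 falls in char 6's range; it's byte 2 of F0 9F 96 88 = 0x9F.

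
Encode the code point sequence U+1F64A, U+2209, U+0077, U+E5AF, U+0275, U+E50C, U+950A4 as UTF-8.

F0 9F 99 8A E2 88 89 77 EE 96 AF C9 B5 EE 94 8C F2 95 82 A4

U+1F64A: 4-byte form → F0 9F 99 8A.
U+2209: 3-byte form → E2 88 89.
U+0077: 1-byte form → 77.
U+E5AF: 3-byte form → EE 96 AF.
U+0275: 2-byte form → C9 B5.
U+E50C: 3-byte form → EE 94 8C.
U+950A4: 4-byte form → F2 95 82 A4.
Concatenated (20 bytes): F0 9F 99 8A E2 88 89 77 EE 96 AF C9 B5 EE 94 8C F2 95 82 A4.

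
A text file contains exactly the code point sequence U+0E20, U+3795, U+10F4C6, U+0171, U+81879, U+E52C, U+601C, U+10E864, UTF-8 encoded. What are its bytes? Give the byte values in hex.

E0 B8 A0 E3 9E 95 F4 8F 93 86 C5 B1 F2 81 A1 B9 EE 94 AC E6 80 9C F4 8E A1 A4

U+0E20: 3-byte form → E0 B8 A0.
U+3795: 3-byte form → E3 9E 95.
U+10F4C6: 4-byte form → F4 8F 93 86.
U+0171: 2-byte form → C5 B1.
U+81879: 4-byte form → F2 81 A1 B9.
U+E52C: 3-byte form → EE 94 AC.
U+601C: 3-byte form → E6 80 9C.
U+10E864: 4-byte form → F4 8E A1 A4.
Concatenated (26 bytes): E0 B8 A0 E3 9E 95 F4 8F 93 86 C5 B1 F2 81 A1 B9 EE 94 AC E6 80 9C F4 8E A1 A4.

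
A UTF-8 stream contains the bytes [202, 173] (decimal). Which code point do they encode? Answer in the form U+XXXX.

U+02AD

Leading byte 0xCA = 11001010 matches 110xxxxx → 2-byte sequence.
Byte 1: 0xCA = 11001010, payload 01010 (5 bits).
Byte 2: 0xAD = 10101101 (10xxxxxx ✓), payload 101101.
Concatenate: 01010101101 = 0x2AD (11 bits → U+02AD).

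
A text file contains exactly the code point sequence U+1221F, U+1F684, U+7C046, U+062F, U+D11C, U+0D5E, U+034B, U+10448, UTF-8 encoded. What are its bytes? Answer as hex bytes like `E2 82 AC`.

F0 92 88 9F F0 9F 9A 84 F1 BC 81 86 D8 AF ED 84 9C E0 B5 9E CD 8B F0 90 91 88

U+1221F: 4-byte form → F0 92 88 9F.
U+1F684: 4-byte form → F0 9F 9A 84.
U+7C046: 4-byte form → F1 BC 81 86.
U+062F: 2-byte form → D8 AF.
U+D11C: 3-byte form → ED 84 9C.
U+0D5E: 3-byte form → E0 B5 9E.
U+034B: 2-byte form → CD 8B.
U+10448: 4-byte form → F0 90 91 88.
Concatenated (26 bytes): F0 92 88 9F F0 9F 9A 84 F1 BC 81 86 D8 AF ED 84 9C E0 B5 9E CD 8B F0 90 91 88.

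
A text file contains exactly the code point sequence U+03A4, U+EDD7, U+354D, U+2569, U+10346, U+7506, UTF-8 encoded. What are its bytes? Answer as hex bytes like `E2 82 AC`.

CE A4 EE B7 97 E3 95 8D E2 95 A9 F0 90 8D 86 E7 94 86

U+03A4: 2-byte form → CE A4.
U+EDD7: 3-byte form → EE B7 97.
U+354D: 3-byte form → E3 95 8D.
U+2569: 3-byte form → E2 95 A9.
U+10346: 4-byte form → F0 90 8D 86.
U+7506: 3-byte form → E7 94 86.
Concatenated (18 bytes): CE A4 EE B7 97 E3 95 8D E2 95 A9 F0 90 8D 86 E7 94 86.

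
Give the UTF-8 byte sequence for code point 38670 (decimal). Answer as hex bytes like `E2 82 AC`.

U+970E = 0x970E = 38670 decimal. In range U+0800–U+FFFF → 3-byte form: 1110xxxx 10xxxxxx 10xxxxxx.
Binary (16 bits): 1001011100001110.
Split 4+6+6: 1001 | 011100 | 001110.
Byte 1: 11101001 = 0xE9.
Byte 2: 10011100 = 0x9C.
Byte 3: 10001110 = 0x8E.

E9 9C 8E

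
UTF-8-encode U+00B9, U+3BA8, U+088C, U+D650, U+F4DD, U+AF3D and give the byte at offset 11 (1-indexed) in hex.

1-indexed offset 11 is 0-indexed offset 10.
U+00B9 → 2-byte form C2 B9 at offsets 0–1.
U+3BA8 → 3-byte form E3 AE A8 at offsets 2–4.
U+088C → 3-byte form E0 A2 8C at offsets 5–7.
U+D650 → 3-byte form ED 99 90 at offsets 8–10.
Offset 10 falls in char 4's range; it's byte 3 of ED 99 90 = 0x90.

0x90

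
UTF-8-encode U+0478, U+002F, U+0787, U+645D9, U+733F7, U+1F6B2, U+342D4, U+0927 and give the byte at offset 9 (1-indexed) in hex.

0x99

1-indexed offset 9 is 0-indexed offset 8.
U+0478 → 2-byte form D1 B8 at offsets 0–1.
U+002F → 1-byte form 2F at offsets 2–2.
U+0787 → 2-byte form DE 87 at offsets 3–4.
U+645D9 → 4-byte form F1 A4 97 99 at offsets 5–8.
Offset 8 falls in char 4's range; it's byte 4 of F1 A4 97 99 = 0x99.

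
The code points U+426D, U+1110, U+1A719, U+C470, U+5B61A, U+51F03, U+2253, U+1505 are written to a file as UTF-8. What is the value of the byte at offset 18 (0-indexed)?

0x91

U+426D → 3-byte form E4 89 AD at offsets 0–2.
U+1110 → 3-byte form E1 84 90 at offsets 3–5.
U+1A719 → 4-byte form F0 9A 9C 99 at offsets 6–9.
U+C470 → 3-byte form EC 91 B0 at offsets 10–12.
U+5B61A → 4-byte form F1 9B 98 9A at offsets 13–16.
U+51F03 → 4-byte form F1 91 BC 83 at offsets 17–20.
Offset 18 falls in char 6's range; it's byte 2 of F1 91 BC 83 = 0x91.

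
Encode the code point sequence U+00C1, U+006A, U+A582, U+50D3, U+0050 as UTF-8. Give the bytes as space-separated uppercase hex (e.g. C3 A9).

U+00C1: 2-byte form → C3 81.
U+006A: 1-byte form → 6A.
U+A582: 3-byte form → EA 96 82.
U+50D3: 3-byte form → E5 83 93.
U+0050: 1-byte form → 50.
Concatenated (10 bytes): C3 81 6A EA 96 82 E5 83 93 50.

C3 81 6A EA 96 82 E5 83 93 50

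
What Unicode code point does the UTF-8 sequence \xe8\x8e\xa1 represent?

U+83A1

Leading byte 0xE8 = 11101000 matches 1110xxxx → 3-byte sequence.
Byte 1: 0xE8 = 11101000, payload 1000 (4 bits).
Byte 2: 0x8E = 10001110 (10xxxxxx ✓), payload 001110.
Byte 3: 0xA1 = 10100001 (10xxxxxx ✓), payload 100001.
Concatenate: 1000001110100001 = 0x83A1 (16 bits → U+83A1).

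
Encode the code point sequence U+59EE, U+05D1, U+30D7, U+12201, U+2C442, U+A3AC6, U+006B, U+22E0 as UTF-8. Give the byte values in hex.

E5 A7 AE D7 91 E3 83 97 F0 92 88 81 F0 AC 91 82 F2 A3 AB 86 6B E2 8B A0

U+59EE: 3-byte form → E5 A7 AE.
U+05D1: 2-byte form → D7 91.
U+30D7: 3-byte form → E3 83 97.
U+12201: 4-byte form → F0 92 88 81.
U+2C442: 4-byte form → F0 AC 91 82.
U+A3AC6: 4-byte form → F2 A3 AB 86.
U+006B: 1-byte form → 6B.
U+22E0: 3-byte form → E2 8B A0.
Concatenated (24 bytes): E5 A7 AE D7 91 E3 83 97 F0 92 88 81 F0 AC 91 82 F2 A3 AB 86 6B E2 8B A0.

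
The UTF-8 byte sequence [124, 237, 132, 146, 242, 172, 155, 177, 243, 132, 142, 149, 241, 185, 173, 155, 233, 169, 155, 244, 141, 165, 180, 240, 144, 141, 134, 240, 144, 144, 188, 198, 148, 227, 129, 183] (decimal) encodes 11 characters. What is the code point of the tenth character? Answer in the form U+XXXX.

U+0194

Offset 0: leading byte 0x7C = 01111100 → 1-byte char #1 = 7C.
Offset 1: leading byte 0xED = 11101101 → 3-byte char #2 = ED 84 92.
Offset 4: leading byte 0xF2 = 11110010 → 4-byte char #3 = F2 AC 9B B1.
Offset 8: leading byte 0xF3 = 11110011 → 4-byte char #4 = F3 84 8E 95.
Offset 12: leading byte 0xF1 = 11110001 → 4-byte char #5 = F1 B9 AD 9B.
Offset 16: leading byte 0xE9 = 11101001 → 3-byte char #6 = E9 A9 9B.
Offset 19: leading byte 0xF4 = 11110100 → 4-byte char #7 = F4 8D A5 B4.
Offset 23: leading byte 0xF0 = 11110000 → 4-byte char #8 = F0 90 8D 86.
Offset 27: leading byte 0xF0 = 11110000 → 4-byte char #9 = F0 90 90 BC.
Offset 31: leading byte 0xC6 = 11000110 → 2-byte char #10 = C6 94.
Leading byte 0xC6 = 11000110 matches 110xxxxx → 2-byte sequence.
Byte 1: 0xC6 = 11000110, payload 00110 (5 bits).
Byte 2: 0x94 = 10010100 (10xxxxxx ✓), payload 010100.
Concatenate: 00110010100 = 0x194 (11 bits → U+0194).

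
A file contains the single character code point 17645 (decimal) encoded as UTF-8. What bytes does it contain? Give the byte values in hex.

U+44ED = 0x44ED = 17645 decimal. In range U+0800–U+FFFF → 3-byte form: 1110xxxx 10xxxxxx 10xxxxxx.
Binary (16 bits): 0100010011101101.
Split 4+6+6: 0100 | 010011 | 101101.
Byte 1: 11100100 = 0xE4.
Byte 2: 10010011 = 0x93.
Byte 3: 10101101 = 0xAD.

E4 93 AD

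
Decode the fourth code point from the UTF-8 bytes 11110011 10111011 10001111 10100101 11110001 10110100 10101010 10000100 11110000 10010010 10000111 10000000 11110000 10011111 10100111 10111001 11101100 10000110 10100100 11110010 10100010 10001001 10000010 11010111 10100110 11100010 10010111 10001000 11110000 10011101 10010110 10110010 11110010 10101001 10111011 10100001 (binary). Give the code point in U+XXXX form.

Offset 0: leading byte 0xF3 = 11110011 → 4-byte char #1 = F3 BB 8F A5.
Offset 4: leading byte 0xF1 = 11110001 → 4-byte char #2 = F1 B4 AA 84.
Offset 8: leading byte 0xF0 = 11110000 → 4-byte char #3 = F0 92 87 80.
Offset 12: leading byte 0xF0 = 11110000 → 4-byte char #4 = F0 9F A7 B9.
Leading byte 0xF0 = 11110000 matches 11110xxx → 4-byte sequence.
Byte 1: 0xF0 = 11110000, payload 000 (3 bits).
Byte 2: 0x9F = 10011111 (10xxxxxx ✓), payload 011111.
Byte 3: 0xA7 = 10100111 (10xxxxxx ✓), payload 100111.
Byte 4: 0xB9 = 10111001 (10xxxxxx ✓), payload 111001.
Concatenate: 000011111100111111001 = 0x1F9F9 (21 bits → U+1F9F9).

U+1F9F9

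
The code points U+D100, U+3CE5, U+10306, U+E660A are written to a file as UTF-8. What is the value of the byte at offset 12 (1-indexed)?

1-indexed offset 12 is 0-indexed offset 11.
U+D100 → 3-byte form ED 84 80 at offsets 0–2.
U+3CE5 → 3-byte form E3 B3 A5 at offsets 3–5.
U+10306 → 4-byte form F0 90 8C 86 at offsets 6–9.
U+E660A → 4-byte form F3 A6 98 8A at offsets 10–13.
Offset 11 falls in char 4's range; it's byte 2 of F3 A6 98 8A = 0xA6.

0xA6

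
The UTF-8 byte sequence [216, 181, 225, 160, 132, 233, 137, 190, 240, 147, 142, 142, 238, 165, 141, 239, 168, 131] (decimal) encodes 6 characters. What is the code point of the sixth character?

Offset 0: leading byte 0xD8 = 11011000 → 2-byte char #1 = D8 B5.
Offset 2: leading byte 0xE1 = 11100001 → 3-byte char #2 = E1 A0 84.
Offset 5: leading byte 0xE9 = 11101001 → 3-byte char #3 = E9 89 BE.
Offset 8: leading byte 0xF0 = 11110000 → 4-byte char #4 = F0 93 8E 8E.
Offset 12: leading byte 0xEE = 11101110 → 3-byte char #5 = EE A5 8D.
Offset 15: leading byte 0xEF = 11101111 → 3-byte char #6 = EF A8 83.
Leading byte 0xEF = 11101111 matches 1110xxxx → 3-byte sequence.
Byte 1: 0xEF = 11101111, payload 1111 (4 bits).
Byte 2: 0xA8 = 10101000 (10xxxxxx ✓), payload 101000.
Byte 3: 0x83 = 10000011 (10xxxxxx ✓), payload 000011.
Concatenate: 1111101000000011 = 0xFA03 (16 bits → U+FA03).

U+FA03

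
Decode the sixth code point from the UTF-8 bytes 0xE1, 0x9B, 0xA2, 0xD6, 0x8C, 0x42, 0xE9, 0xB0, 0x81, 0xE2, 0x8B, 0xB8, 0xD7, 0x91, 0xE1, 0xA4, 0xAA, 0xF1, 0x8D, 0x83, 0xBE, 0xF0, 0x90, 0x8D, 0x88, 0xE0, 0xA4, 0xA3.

U+05D1

Offset 0: leading byte 0xE1 = 11100001 → 3-byte char #1 = E1 9B A2.
Offset 3: leading byte 0xD6 = 11010110 → 2-byte char #2 = D6 8C.
Offset 5: leading byte 0x42 = 01000010 → 1-byte char #3 = 42.
Offset 6: leading byte 0xE9 = 11101001 → 3-byte char #4 = E9 B0 81.
Offset 9: leading byte 0xE2 = 11100010 → 3-byte char #5 = E2 8B B8.
Offset 12: leading byte 0xD7 = 11010111 → 2-byte char #6 = D7 91.
Leading byte 0xD7 = 11010111 matches 110xxxxx → 2-byte sequence.
Byte 1: 0xD7 = 11010111, payload 10111 (5 bits).
Byte 2: 0x91 = 10010001 (10xxxxxx ✓), payload 010001.
Concatenate: 10111010001 = 0x5D1 (11 bits → U+05D1).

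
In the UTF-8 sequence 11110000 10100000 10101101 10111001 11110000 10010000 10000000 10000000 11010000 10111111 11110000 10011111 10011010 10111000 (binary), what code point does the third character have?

U+043F

Offset 0: leading byte 0xF0 = 11110000 → 4-byte char #1 = F0 A0 AD B9.
Offset 4: leading byte 0xF0 = 11110000 → 4-byte char #2 = F0 90 80 80.
Offset 8: leading byte 0xD0 = 11010000 → 2-byte char #3 = D0 BF.
Leading byte 0xD0 = 11010000 matches 110xxxxx → 2-byte sequence.
Byte 1: 0xD0 = 11010000, payload 10000 (5 bits).
Byte 2: 0xBF = 10111111 (10xxxxxx ✓), payload 111111.
Concatenate: 10000111111 = 0x43F (11 bits → U+043F).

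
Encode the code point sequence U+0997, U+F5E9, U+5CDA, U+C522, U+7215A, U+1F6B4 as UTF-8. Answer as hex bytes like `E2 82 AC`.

E0 A6 97 EF 97 A9 E5 B3 9A EC 94 A2 F1 B2 85 9A F0 9F 9A B4

U+0997: 3-byte form → E0 A6 97.
U+F5E9: 3-byte form → EF 97 A9.
U+5CDA: 3-byte form → E5 B3 9A.
U+C522: 3-byte form → EC 94 A2.
U+7215A: 4-byte form → F1 B2 85 9A.
U+1F6B4: 4-byte form → F0 9F 9A B4.
Concatenated (20 bytes): E0 A6 97 EF 97 A9 E5 B3 9A EC 94 A2 F1 B2 85 9A F0 9F 9A B4.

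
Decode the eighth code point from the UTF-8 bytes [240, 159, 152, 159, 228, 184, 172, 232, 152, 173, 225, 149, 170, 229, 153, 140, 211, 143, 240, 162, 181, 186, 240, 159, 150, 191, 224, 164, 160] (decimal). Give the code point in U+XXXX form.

U+1F5BF

Offset 0: leading byte 0xF0 = 11110000 → 4-byte char #1 = F0 9F 98 9F.
Offset 4: leading byte 0xE4 = 11100100 → 3-byte char #2 = E4 B8 AC.
Offset 7: leading byte 0xE8 = 11101000 → 3-byte char #3 = E8 98 AD.
Offset 10: leading byte 0xE1 = 11100001 → 3-byte char #4 = E1 95 AA.
Offset 13: leading byte 0xE5 = 11100101 → 3-byte char #5 = E5 99 8C.
Offset 16: leading byte 0xD3 = 11010011 → 2-byte char #6 = D3 8F.
Offset 18: leading byte 0xF0 = 11110000 → 4-byte char #7 = F0 A2 B5 BA.
Offset 22: leading byte 0xF0 = 11110000 → 4-byte char #8 = F0 9F 96 BF.
Leading byte 0xF0 = 11110000 matches 11110xxx → 4-byte sequence.
Byte 1: 0xF0 = 11110000, payload 000 (3 bits).
Byte 2: 0x9F = 10011111 (10xxxxxx ✓), payload 011111.
Byte 3: 0x96 = 10010110 (10xxxxxx ✓), payload 010110.
Byte 4: 0xBF = 10111111 (10xxxxxx ✓), payload 111111.
Concatenate: 000011111010110111111 = 0x1F5BF (21 bits → U+1F5BF).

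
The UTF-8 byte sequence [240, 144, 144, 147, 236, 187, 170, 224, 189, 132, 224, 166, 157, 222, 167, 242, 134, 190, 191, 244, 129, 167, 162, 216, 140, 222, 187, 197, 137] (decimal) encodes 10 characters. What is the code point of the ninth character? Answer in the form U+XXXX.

U+07BB

Offset 0: leading byte 0xF0 = 11110000 → 4-byte char #1 = F0 90 90 93.
Offset 4: leading byte 0xEC = 11101100 → 3-byte char #2 = EC BB AA.
Offset 7: leading byte 0xE0 = 11100000 → 3-byte char #3 = E0 BD 84.
Offset 10: leading byte 0xE0 = 11100000 → 3-byte char #4 = E0 A6 9D.
Offset 13: leading byte 0xDE = 11011110 → 2-byte char #5 = DE A7.
Offset 15: leading byte 0xF2 = 11110010 → 4-byte char #6 = F2 86 BE BF.
Offset 19: leading byte 0xF4 = 11110100 → 4-byte char #7 = F4 81 A7 A2.
Offset 23: leading byte 0xD8 = 11011000 → 2-byte char #8 = D8 8C.
Offset 25: leading byte 0xDE = 11011110 → 2-byte char #9 = DE BB.
Leading byte 0xDE = 11011110 matches 110xxxxx → 2-byte sequence.
Byte 1: 0xDE = 11011110, payload 11110 (5 bits).
Byte 2: 0xBB = 10111011 (10xxxxxx ✓), payload 111011.
Concatenate: 11110111011 = 0x7BB (11 bits → U+07BB).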